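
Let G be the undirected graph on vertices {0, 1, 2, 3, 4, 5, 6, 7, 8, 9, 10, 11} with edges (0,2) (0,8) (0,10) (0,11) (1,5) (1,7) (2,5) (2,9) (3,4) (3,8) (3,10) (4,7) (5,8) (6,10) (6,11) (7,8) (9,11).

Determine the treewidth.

3

A width-3 tree decomposition is:
Bags: B1 = {6, 9, 10, 11}  B2 = {0, 9, 10, 11}  B3 = {0, 2, 9, 10}  B4 = {0, 2, 3, 10}  B5 = {0, 2, 3, 8}  B6 = {2, 3, 5, 8}  B7 = {3, 4, 5, 8}  B8 = {4, 5, 7, 8}  B9 = {1, 4, 5, 7}
Tree: B1–B2, B2–B3, B3–B4, B4–B5, B5–B6, B6–B7, B7–B8, B8–B9
Every bag has size at most 4, so the width is 4 − 1 = 3 and tw(G) ≤ 3. For the lower bound: the 4 vertex sets {6,9,11}, {10}, {0}, {2,3,5,8} are disjoint, each induces a connected subgraph, and every pair is joined by at least one edge of G. Contracting each set to a single vertex therefore yields K_{4} as a minor, and since treewidth is minor-monotone, tw(G) ≥ tw(K_{4}) = 3. Hence tw(G) = 3 exactly.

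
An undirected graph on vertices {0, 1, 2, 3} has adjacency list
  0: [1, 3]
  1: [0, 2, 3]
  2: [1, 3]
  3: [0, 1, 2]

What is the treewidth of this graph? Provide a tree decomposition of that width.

The largest bag has 3 vertices, giving width 2; this decomposition certifies tw(G) ≤ 2. For the lower bound, the 3 vertices {0, 1, 3} are pairwise adjacent, and any tree decomposition puts a clique entirely inside one bag — forcing width ≥ 2. Combining the bounds, tw(G) = 2.

Treewidth 2.
One optimal decomposition is:
Bags: B1 = {0, 1, 3}  B2 = {1, 2, 3}
Tree: B1–B2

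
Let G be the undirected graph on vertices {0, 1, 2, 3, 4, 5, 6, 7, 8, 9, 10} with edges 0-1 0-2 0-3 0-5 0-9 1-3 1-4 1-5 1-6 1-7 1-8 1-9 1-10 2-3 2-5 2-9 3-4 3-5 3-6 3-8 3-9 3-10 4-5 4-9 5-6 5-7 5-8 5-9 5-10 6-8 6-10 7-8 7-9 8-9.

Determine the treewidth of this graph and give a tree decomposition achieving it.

Treewidth 4.
One such decomposition:
Bags: B1 = {1, 3, 5, 8, 9}  B2 = {1, 3, 5, 6, 8}  B3 = {1, 5, 7, 8, 9}  B4 = {1, 3, 4, 5, 9}  B5 = {0, 1, 3, 5, 9}  B6 = {0, 2, 3, 5, 9}  B7 = {1, 3, 5, 6, 10}
Tree: B1–B2, B1–B3, B1–B4, B4–B5, B5–B6, B2–B7

The largest bag has 5 vertices, giving width 4; this decomposition certifies tw(G) ≤ 4. Conversely, {0, 1, 3, 5, 9} is a clique of size 5, and the vertices of any clique must share a bag in every tree decomposition; so some bag has ≥ 5 vertices and tw(G) ≥ 4. Combining the bounds, tw(G) = 4.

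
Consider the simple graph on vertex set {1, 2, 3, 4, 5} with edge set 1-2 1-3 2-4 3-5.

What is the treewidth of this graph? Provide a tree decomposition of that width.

Every bag has size at most 2, so the width is 2 − 1 = 1 and tw(G) ≤ 1. G has an edge, so its treewidth is at least 1. The upper and lower bounds meet at 1, so that is the treewidth.

Treewidth 1.
One such decomposition:
Bags: B1 = {1, 2}  B2 = {1, 3}  B3 = {2, 4}  B4 = {3, 5}
Tree: B1–B2, B1–B3, B2–B4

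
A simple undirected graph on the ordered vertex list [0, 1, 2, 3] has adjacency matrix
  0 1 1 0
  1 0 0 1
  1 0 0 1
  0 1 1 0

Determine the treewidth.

A width-2 tree decomposition is:
Bags: B1 = {0, 1, 3}  B2 = {0, 2, 3}
Tree: B1–B2
Every bag has size at most 3, so the width is 3 − 1 = 2 and tw(G) ≤ 2. For the lower bound, G contains the cycle 3–1–0–2–3, so G is not a forest; only forests have treewidth ≤ 1, hence tw(G) ≥ 2. Hence tw(G) = 2 exactly.

2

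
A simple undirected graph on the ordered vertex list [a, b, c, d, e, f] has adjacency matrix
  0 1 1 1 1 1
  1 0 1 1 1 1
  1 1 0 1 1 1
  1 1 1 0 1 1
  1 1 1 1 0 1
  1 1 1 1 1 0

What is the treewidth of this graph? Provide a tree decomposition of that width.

Treewidth 5.
One optimal decomposition is:
Bags: B1 = {a, b, c, d, e, f}
Tree: (single bag)

A single bag containing all 6 vertices is trivially a valid decomposition of width 5. Conversely, {a, b, c, d, e, f} is a clique of size 6, and the vertices of any clique must share a bag in every tree decomposition; so some bag has ≥ 6 vertices and tw(G) ≥ 5. Hence tw(G) = 5 exactly.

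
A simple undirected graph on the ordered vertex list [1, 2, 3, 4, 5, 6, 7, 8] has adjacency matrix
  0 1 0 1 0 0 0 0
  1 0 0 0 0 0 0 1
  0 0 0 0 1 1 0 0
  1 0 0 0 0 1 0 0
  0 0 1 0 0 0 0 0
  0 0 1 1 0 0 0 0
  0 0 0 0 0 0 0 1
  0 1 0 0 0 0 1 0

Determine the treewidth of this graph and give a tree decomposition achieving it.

The largest bag has 2 vertices, giving width 1; this decomposition certifies tw(G) ≤ 1. G has an edge, so its treewidth is at least 1. Combining the bounds, tw(G) = 1.

Treewidth 1.
One such decomposition:
Bags: B1 = {7, 8}  B2 = {2, 8}  B3 = {1, 2}  B4 = {1, 4}  B5 = {4, 6}  B6 = {3, 6}  B7 = {3, 5}
Tree: B1–B2, B2–B3, B3–B4, B4–B5, B5–B6, B6–B7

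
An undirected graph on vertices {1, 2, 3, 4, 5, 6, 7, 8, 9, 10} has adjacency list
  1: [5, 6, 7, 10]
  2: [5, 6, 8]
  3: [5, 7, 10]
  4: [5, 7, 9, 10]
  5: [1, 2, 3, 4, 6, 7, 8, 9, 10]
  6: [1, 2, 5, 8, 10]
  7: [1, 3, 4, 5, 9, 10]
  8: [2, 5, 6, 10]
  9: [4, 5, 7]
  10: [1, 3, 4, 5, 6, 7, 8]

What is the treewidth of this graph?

3

A width-3 tree decomposition is:
Bags: B1 = {1, 5, 7, 10}  B2 = {1, 5, 6, 10}  B3 = {5, 6, 8, 10}  B4 = {4, 5, 7, 10}  B5 = {2, 5, 6, 8}  B6 = {3, 5, 7, 10}  B7 = {4, 5, 7, 9}
Tree: B1–B2, B2–B3, B1–B4, B3–B5, B1–B6, B4–B7
Every bag has size at most 4, so the width is 4 − 1 = 3 and tw(G) ≤ 3. Conversely, {4, 5, 7, 9} is a clique of size 4, and the vertices of any clique must share a bag in every tree decomposition; so some bag has ≥ 4 vertices and tw(G) ≥ 3. Hence tw(G) = 3 exactly.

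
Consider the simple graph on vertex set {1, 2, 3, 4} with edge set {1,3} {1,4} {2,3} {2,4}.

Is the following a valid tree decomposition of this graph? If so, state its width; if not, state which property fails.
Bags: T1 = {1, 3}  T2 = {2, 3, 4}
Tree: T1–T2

A tree decomposition must satisfy three properties: every vertex lies in some bag; for every edge, both endpoints lie together in some bag; and for every vertex, the bags containing it form a connected subtree. Here edge (4,1) lies in no bag, so the decomposition is invalid.

No — edge (4,1) lies in no bag.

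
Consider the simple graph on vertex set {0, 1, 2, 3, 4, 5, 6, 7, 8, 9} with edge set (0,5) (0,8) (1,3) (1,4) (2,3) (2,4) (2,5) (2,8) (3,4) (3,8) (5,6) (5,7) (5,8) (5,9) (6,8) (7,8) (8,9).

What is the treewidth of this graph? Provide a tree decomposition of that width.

Each bag holds 3 vertices, so the decomposition has width 2, which upper-bounds the treewidth. Conversely, {2, 3, 8} is a clique of size 3, and the vertices of any clique must share a bag in every tree decomposition; so some bag has ≥ 3 vertices and tw(G) ≥ 2. Therefore the treewidth is 2.

Treewidth 2.
One such decomposition:
Bags: B1 = {0, 5, 8}  B2 = {2, 5, 8}  B3 = {5, 6, 8}  B4 = {5, 7, 8}  B5 = {2, 3, 8}  B6 = {2, 3, 4}  B7 = {1, 3, 4}  B8 = {5, 8, 9}
Tree: B1–B2, B1–B3, B3–B4, B2–B5, B5–B6, B6–B7, B4–B8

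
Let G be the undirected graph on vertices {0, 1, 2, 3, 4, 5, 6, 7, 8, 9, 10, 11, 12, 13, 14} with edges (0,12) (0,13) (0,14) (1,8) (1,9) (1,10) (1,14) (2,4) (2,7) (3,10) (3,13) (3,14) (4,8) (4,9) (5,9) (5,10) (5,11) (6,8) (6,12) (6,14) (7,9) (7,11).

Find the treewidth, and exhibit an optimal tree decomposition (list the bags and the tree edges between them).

Treewidth 3.
One such decomposition:
Bags: B1 = {2, 5, 7, 11}  B2 = {2, 5, 7, 9}  B3 = {2, 4, 5, 9}  B4 = {4, 5, 9, 10}  B5 = {1, 4, 9, 10}  B6 = {1, 4, 8, 10}  B7 = {1, 3, 8, 10}  B8 = {1, 3, 8, 14}  B9 = {3, 6, 8, 14}  B10 = {3, 6, 13, 14}  B11 = {0, 6, 13, 14}  B12 = {0, 6, 12, 13}
Tree: B1–B2, B2–B3, B3–B4, B4–B5, B5–B6, B6–B7, B7–B8, B8–B9, B9–B10, B10–B11, B11–B12

Each bag holds 4 vertices, so the decomposition has width 3, which upper-bounds the treewidth. For the lower bound: the 4 vertex sets {2,7,11}, {5}, {9}, {1,4,8,10} are disjoint, each induces a connected subgraph, and every pair is joined by at least one edge of G. Contracting each set to a single vertex therefore yields K_{4} as a minor, and since treewidth is minor-monotone, tw(G) ≥ tw(K_{4}) = 3. Therefore the treewidth is 3.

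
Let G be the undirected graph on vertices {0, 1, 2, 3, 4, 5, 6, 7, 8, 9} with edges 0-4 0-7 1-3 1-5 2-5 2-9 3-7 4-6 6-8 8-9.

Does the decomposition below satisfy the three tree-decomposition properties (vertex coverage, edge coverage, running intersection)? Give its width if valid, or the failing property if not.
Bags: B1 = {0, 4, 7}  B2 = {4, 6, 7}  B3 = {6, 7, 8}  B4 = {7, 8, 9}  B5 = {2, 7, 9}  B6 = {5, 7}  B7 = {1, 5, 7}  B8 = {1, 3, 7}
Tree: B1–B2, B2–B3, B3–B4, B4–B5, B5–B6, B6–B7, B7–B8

A tree decomposition must satisfy three properties: every vertex lies in some bag; for every edge, both endpoints lie together in some bag; and for every vertex, the bags containing it form a connected subtree. Here edge (2,5) lies in no bag, so the decomposition is invalid.

No — edge (2,5) lies in no bag.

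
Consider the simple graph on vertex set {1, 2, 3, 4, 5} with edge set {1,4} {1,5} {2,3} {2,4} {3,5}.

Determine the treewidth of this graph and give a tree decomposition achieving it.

Each bag holds 3 vertices, so the decomposition has width 2, which upper-bounds the treewidth. Since 2–4–1–5–3–2 is a cycle in G, G is not acyclic. Forests are exactly the graphs of treewidth ≤ 1, so tw(G) ≥ 2. Therefore the treewidth is 2.

Treewidth 2.
One optimal decomposition is:
Bags: B1 = {1, 2, 4}  B2 = {1, 2, 5}  B3 = {2, 3, 5}
Tree: B1–B2, B2–B3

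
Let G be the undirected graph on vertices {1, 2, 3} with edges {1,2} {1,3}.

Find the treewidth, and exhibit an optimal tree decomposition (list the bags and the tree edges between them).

Treewidth 1.
One optimal decomposition is:
Bags: B1 = {1, 2}  B2 = {1, 3}
Tree: B1–B2

The largest bag has 2 vertices, giving width 1; this decomposition certifies tw(G) ≤ 1. Any graph with an edge has treewidth ≥ 1, and G has the edge 2–1. Therefore the treewidth is 1.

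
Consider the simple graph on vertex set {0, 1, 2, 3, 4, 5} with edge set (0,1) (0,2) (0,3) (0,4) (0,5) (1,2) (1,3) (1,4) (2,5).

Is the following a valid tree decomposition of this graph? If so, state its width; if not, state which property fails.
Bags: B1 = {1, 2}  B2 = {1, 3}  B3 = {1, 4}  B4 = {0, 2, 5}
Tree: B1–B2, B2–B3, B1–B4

A tree decomposition must satisfy three properties: every vertex lies in some bag; for every edge, both endpoints lie together in some bag; and for every vertex, the bags containing it form a connected subtree. Here edge (0,1) lies in no bag, so the decomposition is invalid.

No — edge (0,1) lies in no bag.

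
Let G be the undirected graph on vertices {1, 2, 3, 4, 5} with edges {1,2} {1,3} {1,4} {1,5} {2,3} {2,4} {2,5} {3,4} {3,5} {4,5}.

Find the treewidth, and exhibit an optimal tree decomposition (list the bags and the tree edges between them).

With just one bag of size 5, the width is 5 − 1 = 4, so tw(G) ≤ 4. On the other hand G contains the 5-clique {1, 2, 3, 4, 5}. A clique must lie in a single bag of any decomposition, so no decomposition can have width below 4. The upper and lower bounds meet at 4, so that is the treewidth.

Treewidth 4.
Bags: B1 = {1, 2, 3, 4, 5}
Tree: (single bag)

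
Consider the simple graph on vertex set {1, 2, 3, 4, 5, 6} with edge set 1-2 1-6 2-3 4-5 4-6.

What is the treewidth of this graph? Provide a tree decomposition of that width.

Treewidth 1.
One such decomposition:
Bags: B1 = {2, 3}  B2 = {1, 2}  B3 = {1, 6}  B4 = {4, 6}  B5 = {4, 5}
Tree: B1–B2, B2–B3, B3–B4, B4–B5

The largest bag has 2 vertices, giving width 1; this decomposition certifies tw(G) ≤ 1. Since G has at least one edge (e.g. 3–2), it is not an edgeless graph, so tw(G) ≥ 1. Hence tw(G) = 1 exactly.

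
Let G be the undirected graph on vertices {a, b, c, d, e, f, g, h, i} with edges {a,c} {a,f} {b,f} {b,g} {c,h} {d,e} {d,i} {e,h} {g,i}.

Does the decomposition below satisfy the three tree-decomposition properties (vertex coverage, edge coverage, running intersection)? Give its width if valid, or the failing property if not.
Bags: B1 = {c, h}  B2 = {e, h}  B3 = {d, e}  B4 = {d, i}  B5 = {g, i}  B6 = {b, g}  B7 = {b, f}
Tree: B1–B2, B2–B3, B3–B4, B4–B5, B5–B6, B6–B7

A tree decomposition must satisfy three properties: every vertex lies in some bag; for every edge, both endpoints lie together in some bag; and for every vertex, the bags containing it form a connected subtree. Here vertex a appears in no bag, so the decomposition is invalid.

No — vertex a appears in no bag.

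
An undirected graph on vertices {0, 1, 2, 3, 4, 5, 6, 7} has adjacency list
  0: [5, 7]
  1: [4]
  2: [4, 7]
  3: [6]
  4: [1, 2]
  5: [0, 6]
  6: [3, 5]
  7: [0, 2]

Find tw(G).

1

A width-1 tree decomposition is:
Bags: B1 = {3, 6}  B2 = {5, 6}  B3 = {0, 5}  B4 = {0, 7}  B5 = {2, 7}  B6 = {2, 4}  B7 = {1, 4}
Tree: B1–B2, B2–B3, B3–B4, B4–B5, B5–B6, B6–B7
Each bag holds 2 vertices, so the decomposition has width 1, which upper-bounds the treewidth. Any graph with an edge has treewidth ≥ 1, and G has the edge 3–6. The upper and lower bounds meet at 1, so that is the treewidth.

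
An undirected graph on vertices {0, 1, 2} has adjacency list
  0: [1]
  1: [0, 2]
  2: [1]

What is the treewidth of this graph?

1

A width-1 tree decomposition is:
Bags: B1 = {0, 1}  B2 = {1, 2}
Tree: B1–B2
Each bag holds 2 vertices, so the decomposition has width 1, which upper-bounds the treewidth. G has an edge, so its treewidth is at least 1. Hence tw(G) = 1 exactly.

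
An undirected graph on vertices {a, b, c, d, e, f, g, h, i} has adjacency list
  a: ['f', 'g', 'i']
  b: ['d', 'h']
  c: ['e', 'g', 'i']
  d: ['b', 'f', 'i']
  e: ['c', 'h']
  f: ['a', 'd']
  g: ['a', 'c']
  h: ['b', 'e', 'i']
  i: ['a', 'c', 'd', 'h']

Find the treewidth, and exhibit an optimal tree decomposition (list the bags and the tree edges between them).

Treewidth 3.
Bags: B1 = {a, c, e, g}  B2 = {a, c, e, i}  B3 = {a, e, h, i}  B4 = {a, f, h, i}  B5 = {d, f, h, i}  B6 = {b, d, f, h}
Tree: B1–B2, B2–B3, B3–B4, B4–B5, B5–B6

Every bag has size at most 4, so the width is 4 − 1 = 3 and tw(G) ≤ 3. For the lower bound: the 4 vertex sets {c,e,g}, {a}, {i}, {b,d,f,h} are disjoint, each induces a connected subgraph, and every pair is joined by at least one edge of G. Contracting each set to a single vertex therefore yields K_{4} as a minor, and since treewidth is minor-monotone, tw(G) ≥ tw(K_{4}) = 3. Therefore the treewidth is 3.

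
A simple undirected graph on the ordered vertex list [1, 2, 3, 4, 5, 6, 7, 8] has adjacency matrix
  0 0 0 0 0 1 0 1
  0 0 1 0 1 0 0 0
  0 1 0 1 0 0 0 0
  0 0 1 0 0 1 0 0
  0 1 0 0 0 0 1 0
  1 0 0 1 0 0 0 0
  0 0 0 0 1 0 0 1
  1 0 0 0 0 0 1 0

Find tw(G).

2

A width-2 tree decomposition is:
Bags: B1 = {2, 3, 4}  B2 = {2, 4, 6}  B3 = {1, 2, 6}  B4 = {1, 2, 8}  B5 = {2, 7, 8}  B6 = {2, 5, 7}
Tree: B1–B2, B2–B3, B3–B4, B4–B5, B5–B6
The largest bag has 3 vertices, giving width 2; this decomposition certifies tw(G) ≤ 2. Since 2–3–4–6–1–8–7–5–2 is a cycle in G, G is not acyclic. Forests are exactly the graphs of treewidth ≤ 1, so tw(G) ≥ 2. Hence tw(G) = 2 exactly.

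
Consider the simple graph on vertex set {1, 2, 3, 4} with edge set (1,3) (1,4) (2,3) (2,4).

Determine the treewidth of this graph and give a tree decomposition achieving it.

Treewidth 2.
One such decomposition:
Bags: B1 = {1, 2, 4}  B2 = {1, 2, 3}
Tree: B1–B2

Every bag has size at most 3, so the width is 3 − 1 = 2 and tw(G) ≤ 2. Since 1–4–2–3–1 is a cycle in G, G is not acyclic. Forests are exactly the graphs of treewidth ≤ 1, so tw(G) ≥ 2. Hence tw(G) = 2 exactly.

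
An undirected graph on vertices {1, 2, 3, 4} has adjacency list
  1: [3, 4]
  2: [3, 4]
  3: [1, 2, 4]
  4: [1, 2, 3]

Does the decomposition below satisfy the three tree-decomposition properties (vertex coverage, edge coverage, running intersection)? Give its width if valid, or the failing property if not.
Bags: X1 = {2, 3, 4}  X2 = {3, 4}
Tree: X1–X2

A tree decomposition must satisfy three properties: every vertex lies in some bag; for every edge, both endpoints lie together in some bag; and for every vertex, the bags containing it form a connected subtree. Here vertex 1 appears in no bag, so the decomposition is invalid.

No — vertex 1 appears in no bag.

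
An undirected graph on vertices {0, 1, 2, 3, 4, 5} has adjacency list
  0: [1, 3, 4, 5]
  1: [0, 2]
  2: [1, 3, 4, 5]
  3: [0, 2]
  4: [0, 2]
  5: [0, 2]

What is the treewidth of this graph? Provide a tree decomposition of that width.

The largest bag has 3 vertices, giving width 2; this decomposition certifies tw(G) ≤ 2. For the lower bound, G contains the cycle 5–0–3–2–5, so G is not a forest; only forests have treewidth ≤ 1, hence tw(G) ≥ 2. The upper and lower bounds meet at 2, so that is the treewidth.

Treewidth 2.
One such decomposition:
Bags: B1 = {0, 2, 5}  B2 = {0, 2, 3}  B3 = {0, 1, 2}  B4 = {0, 2, 4}
Tree: B1–B2, B2–B3, B3–B4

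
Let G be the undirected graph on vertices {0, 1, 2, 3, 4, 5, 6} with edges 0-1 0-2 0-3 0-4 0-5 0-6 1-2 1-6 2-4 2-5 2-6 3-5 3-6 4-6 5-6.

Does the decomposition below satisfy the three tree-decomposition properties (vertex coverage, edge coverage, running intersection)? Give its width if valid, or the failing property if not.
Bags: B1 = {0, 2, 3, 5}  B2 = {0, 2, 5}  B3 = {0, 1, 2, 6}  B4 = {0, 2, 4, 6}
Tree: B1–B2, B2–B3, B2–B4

No — edge (3,6) lies in no bag.

A tree decomposition must satisfy three properties: every vertex lies in some bag; for every edge, both endpoints lie together in some bag; and for every vertex, the bags containing it form a connected subtree. Here edge (3,6) lies in no bag, so the decomposition is invalid.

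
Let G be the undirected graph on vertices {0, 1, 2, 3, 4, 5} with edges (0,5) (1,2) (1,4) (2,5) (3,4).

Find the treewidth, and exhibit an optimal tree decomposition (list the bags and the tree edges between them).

Each bag holds 2 vertices, so the decomposition has width 1, which upper-bounds the treewidth. G has an edge, so its treewidth is at least 1. Hence tw(G) = 1 exactly.

Treewidth 1.
One optimal decomposition is:
Bags: B1 = {0, 5}  B2 = {2, 5}  B3 = {1, 2}  B4 = {1, 4}  B5 = {3, 4}
Tree: B1–B2, B2–B3, B3–B4, B4–B5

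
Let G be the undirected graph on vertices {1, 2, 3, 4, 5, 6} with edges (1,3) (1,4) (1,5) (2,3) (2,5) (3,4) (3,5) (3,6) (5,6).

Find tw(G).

2

A width-2 tree decomposition is:
Bags: B1 = {1, 3, 5}  B2 = {2, 3, 5}  B3 = {1, 3, 4}  B4 = {3, 5, 6}
Tree: B1–B2, B1–B3, B1–B4
Each bag holds 3 vertices, so the decomposition has width 2, which upper-bounds the treewidth. On the other hand G contains the 3-clique {1, 3, 4}. A clique must lie in a single bag of any decomposition, so no decomposition can have width below 2. The upper and lower bounds meet at 2, so that is the treewidth.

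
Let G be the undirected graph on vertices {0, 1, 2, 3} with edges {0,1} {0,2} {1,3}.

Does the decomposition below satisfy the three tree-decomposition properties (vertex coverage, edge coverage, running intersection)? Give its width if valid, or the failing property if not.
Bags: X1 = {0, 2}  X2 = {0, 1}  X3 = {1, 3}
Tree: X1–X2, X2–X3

Every vertex of G appears in some bag (union = {0, 1, 2, 3}); every edge is covered by a bag; and for each vertex v the set of bags containing v is connected in the bag tree. The decomposition is therefore valid. The largest bag has 2 vertices, so the width is 1.

Yes; width 1.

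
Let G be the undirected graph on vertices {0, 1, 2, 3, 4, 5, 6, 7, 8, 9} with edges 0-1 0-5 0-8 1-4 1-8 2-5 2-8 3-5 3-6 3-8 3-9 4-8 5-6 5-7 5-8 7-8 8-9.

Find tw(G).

2

A width-2 tree decomposition is:
Bags: B1 = {0, 5, 8}  B2 = {5, 7, 8}  B3 = {3, 5, 8}  B4 = {3, 5, 6}  B5 = {0, 1, 8}  B6 = {2, 5, 8}  B7 = {3, 8, 9}  B8 = {1, 4, 8}
Tree: B1–B2, B2–B3, B3–B4, B1–B5, B3–B6, B3–B7, B5–B8
The largest bag has 3 vertices, giving width 2; this decomposition certifies tw(G) ≤ 2. For the lower bound, the 3 vertices {0, 1, 8} are pairwise adjacent, and any tree decomposition puts a clique entirely inside one bag — forcing width ≥ 2. The upper and lower bounds meet at 2, so that is the treewidth.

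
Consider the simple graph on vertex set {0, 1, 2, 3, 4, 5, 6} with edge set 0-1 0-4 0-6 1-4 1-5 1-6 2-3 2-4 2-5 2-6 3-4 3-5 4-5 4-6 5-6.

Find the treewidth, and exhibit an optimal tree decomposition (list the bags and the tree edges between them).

Treewidth 3.
One such decomposition:
Bags: B1 = {1, 4, 5, 6}  B2 = {2, 4, 5, 6}  B3 = {0, 1, 4, 6}  B4 = {2, 3, 4, 5}
Tree: B1–B2, B1–B3, B2–B4

Every bag has size at most 4, so the width is 4 − 1 = 3 and tw(G) ≤ 3. On the other hand G contains the 4-clique {0, 1, 4, 6}. A clique must lie in a single bag of any decomposition, so no decomposition can have width below 3. Hence tw(G) = 3 exactly.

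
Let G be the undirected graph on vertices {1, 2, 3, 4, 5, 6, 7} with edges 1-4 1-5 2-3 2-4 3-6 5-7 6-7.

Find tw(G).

2

A width-2 tree decomposition is:
Bags: B1 = {1, 4, 5}  B2 = {2, 4, 5}  B3 = {2, 3, 5}  B4 = {3, 5, 6}  B5 = {5, 6, 7}
Tree: B1–B2, B2–B3, B3–B4, B4–B5
The largest bag has 3 vertices, giving width 2; this decomposition certifies tw(G) ≤ 2. For the lower bound, G contains the cycle 5–1–4–2–3–6–7–5, so G is not a forest; only forests have treewidth ≤ 1, hence tw(G) ≥ 2. The upper and lower bounds meet at 2, so that is the treewidth.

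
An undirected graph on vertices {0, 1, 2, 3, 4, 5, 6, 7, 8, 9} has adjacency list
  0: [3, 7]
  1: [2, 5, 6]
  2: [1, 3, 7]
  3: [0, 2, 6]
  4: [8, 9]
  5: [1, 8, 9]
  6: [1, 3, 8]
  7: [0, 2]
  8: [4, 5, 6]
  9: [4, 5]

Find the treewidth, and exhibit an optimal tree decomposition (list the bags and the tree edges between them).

Treewidth 2.
One such decomposition:
Bags: B1 = {4, 5, 9}  B2 = {4, 5, 8}  B3 = {1, 5, 8}  B4 = {1, 6, 8}  B5 = {1, 2, 6}  B6 = {2, 3, 6}  B7 = {2, 3, 7}  B8 = {0, 3, 7}
Tree: B1–B2, B2–B3, B3–B4, B4–B5, B5–B6, B6–B7, B7–B8

Each bag holds 3 vertices, so the decomposition has width 2, which upper-bounds the treewidth. The edges 9–4–8–5–9 form a cycle, so G is not a tree and its treewidth is at least 2. Combining the bounds, tw(G) = 2.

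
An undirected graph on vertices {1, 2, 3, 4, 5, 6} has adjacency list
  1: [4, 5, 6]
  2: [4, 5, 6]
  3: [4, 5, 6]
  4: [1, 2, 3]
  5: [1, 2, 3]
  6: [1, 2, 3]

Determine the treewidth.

3

A width-3 tree decomposition is:
Bags: B1 = {1, 4, 5, 6}  B2 = {2, 4, 5, 6}  B3 = {3, 4, 5, 6}
Tree: B1–B2, B2–B3
Each bag holds 4 vertices, so the decomposition has width 3, which upper-bounds the treewidth. For the lower bound: the 4 vertex sets {1,5}, {2,4}, {6}, {3} are disjoint, each induces a connected subgraph, and every pair is joined by at least one edge of G. Contracting each set to a single vertex therefore yields K_{4} as a minor, and since treewidth is minor-monotone, tw(G) ≥ tw(K_{4}) = 3. Therefore the treewidth is 3.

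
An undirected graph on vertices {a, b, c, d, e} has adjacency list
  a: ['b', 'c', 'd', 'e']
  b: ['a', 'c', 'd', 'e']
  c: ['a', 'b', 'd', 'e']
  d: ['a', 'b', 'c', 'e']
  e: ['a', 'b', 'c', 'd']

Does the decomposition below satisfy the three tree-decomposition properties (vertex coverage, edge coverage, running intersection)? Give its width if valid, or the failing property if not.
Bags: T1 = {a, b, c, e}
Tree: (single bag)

No — vertex d appears in no bag.

A tree decomposition must satisfy three properties: every vertex lies in some bag; for every edge, both endpoints lie together in some bag; and for every vertex, the bags containing it form a connected subtree. Here vertex d appears in no bag, so the decomposition is invalid.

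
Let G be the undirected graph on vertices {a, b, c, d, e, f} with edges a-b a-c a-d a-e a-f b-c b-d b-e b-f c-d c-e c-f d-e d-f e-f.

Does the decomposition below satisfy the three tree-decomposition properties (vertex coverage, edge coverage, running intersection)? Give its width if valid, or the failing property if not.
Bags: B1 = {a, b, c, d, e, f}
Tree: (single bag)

Yes; width 5.

Every vertex of G appears in some bag (union = {a, b, c, d, e, f}); every edge is covered by a bag; and for each vertex v the set of bags containing v is connected in the bag tree. The decomposition is therefore valid. The largest bag has 6 vertices, so the width is 5.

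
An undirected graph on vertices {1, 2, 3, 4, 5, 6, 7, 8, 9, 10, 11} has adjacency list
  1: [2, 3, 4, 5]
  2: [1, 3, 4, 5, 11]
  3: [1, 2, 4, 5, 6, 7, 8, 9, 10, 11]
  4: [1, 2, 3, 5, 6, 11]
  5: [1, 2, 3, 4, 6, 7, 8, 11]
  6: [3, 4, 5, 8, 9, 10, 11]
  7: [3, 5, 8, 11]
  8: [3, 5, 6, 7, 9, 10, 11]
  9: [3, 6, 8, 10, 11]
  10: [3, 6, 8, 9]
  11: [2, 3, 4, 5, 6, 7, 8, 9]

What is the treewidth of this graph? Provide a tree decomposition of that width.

Every bag has size at most 5, so the width is 5 − 1 = 4 and tw(G) ≤ 4. For the lower bound, the 5 vertices {3, 6, 8, 9, 10} are pairwise adjacent, and any tree decomposition puts a clique entirely inside one bag — forcing width ≥ 4. Combining the bounds, tw(G) = 4.

Treewidth 4.
Bags: B1 = {3, 6, 8, 9, 11}  B2 = {3, 5, 6, 8, 11}  B3 = {3, 6, 8, 9, 10}  B4 = {3, 4, 5, 6, 11}  B5 = {3, 5, 7, 8, 11}  B6 = {2, 3, 4, 5, 11}  B7 = {1, 2, 3, 4, 5}
Tree: B1–B2, B1–B3, B2–B4, B2–B5, B4–B6, B6–B7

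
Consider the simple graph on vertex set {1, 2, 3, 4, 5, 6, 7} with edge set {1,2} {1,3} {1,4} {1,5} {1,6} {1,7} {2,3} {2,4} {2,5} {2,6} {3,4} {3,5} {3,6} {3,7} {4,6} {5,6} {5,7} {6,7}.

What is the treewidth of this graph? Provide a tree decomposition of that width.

Each bag holds 5 vertices, so the decomposition has width 4, which upper-bounds the treewidth. On the other hand G contains the 5-clique {1, 2, 3, 4, 6}. A clique must lie in a single bag of any decomposition, so no decomposition can have width below 4. Hence tw(G) = 4 exactly.

Treewidth 4.
One such decomposition:
Bags: B1 = {1, 2, 3, 5, 6}  B2 = {1, 3, 5, 6, 7}  B3 = {1, 2, 3, 4, 6}
Tree: B1–B2, B1–B3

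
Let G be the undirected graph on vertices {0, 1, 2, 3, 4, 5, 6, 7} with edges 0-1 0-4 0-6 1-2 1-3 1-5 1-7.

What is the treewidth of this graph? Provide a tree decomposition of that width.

The largest bag has 2 vertices, giving width 1; this decomposition certifies tw(G) ≤ 1. Any graph with an edge has treewidth ≥ 1, and G has the edge 0–1. The upper and lower bounds meet at 1, so that is the treewidth.

Treewidth 1.
One such decomposition:
Bags: B1 = {0, 1}  B2 = {1, 2}  B3 = {0, 4}  B4 = {1, 7}  B5 = {0, 6}  B6 = {1, 3}  B7 = {1, 5}
Tree: B1–B2, B1–B3, B2–B4, B1–B5, B2–B6, B2–B7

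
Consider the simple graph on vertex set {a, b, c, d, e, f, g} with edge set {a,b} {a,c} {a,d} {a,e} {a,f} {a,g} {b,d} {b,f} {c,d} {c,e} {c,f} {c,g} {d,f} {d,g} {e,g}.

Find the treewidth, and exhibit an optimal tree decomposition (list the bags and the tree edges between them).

Each bag holds 4 vertices, so the decomposition has width 3, which upper-bounds the treewidth. For the lower bound, the 4 vertices {a, c, d, g} are pairwise adjacent, and any tree decomposition puts a clique entirely inside one bag — forcing width ≥ 3. Therefore the treewidth is 3.

Treewidth 3.
One optimal decomposition is:
Bags: B1 = {a, b, d, f}  B2 = {a, c, d, f}  B3 = {a, c, d, g}  B4 = {a, c, e, g}
Tree: B1–B2, B2–B3, B3–B4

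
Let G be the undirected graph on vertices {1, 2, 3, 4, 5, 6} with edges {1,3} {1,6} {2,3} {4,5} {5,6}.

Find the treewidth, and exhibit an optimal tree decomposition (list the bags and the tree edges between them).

Every bag has size at most 2, so the width is 2 − 1 = 1 and tw(G) ≤ 1. Any graph with an edge has treewidth ≥ 1, and G has the edge 4–5. The upper and lower bounds meet at 1, so that is the treewidth.

Treewidth 1.
Bags: B1 = {4, 5}  B2 = {5, 6}  B3 = {1, 6}  B4 = {1, 3}  B5 = {2, 3}
Tree: B1–B2, B2–B3, B3–B4, B4–B5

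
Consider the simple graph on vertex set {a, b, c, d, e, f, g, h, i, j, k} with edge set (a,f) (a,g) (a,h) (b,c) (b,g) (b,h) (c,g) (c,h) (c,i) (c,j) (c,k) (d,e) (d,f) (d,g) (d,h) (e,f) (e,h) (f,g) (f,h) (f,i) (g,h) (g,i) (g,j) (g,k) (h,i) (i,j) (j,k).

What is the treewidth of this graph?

A width-3 tree decomposition is:
Bags: B1 = {f, g, h, i}  B2 = {c, g, h, i}  B3 = {c, g, i, j}  B4 = {d, f, g, h}  B5 = {b, c, g, h}  B6 = {a, f, g, h}  B7 = {d, e, f, h}  B8 = {c, g, j, k}
Tree: B1–B2, B2–B3, B1–B4, B2–B5, B1–B6, B4–B7, B3–B8
Each bag holds 4 vertices, so the decomposition has width 3, which upper-bounds the treewidth. For the lower bound, the 4 vertices {c, g, j, k} are pairwise adjacent, and any tree decomposition puts a clique entirely inside one bag — forcing width ≥ 3. Hence tw(G) = 3 exactly.

3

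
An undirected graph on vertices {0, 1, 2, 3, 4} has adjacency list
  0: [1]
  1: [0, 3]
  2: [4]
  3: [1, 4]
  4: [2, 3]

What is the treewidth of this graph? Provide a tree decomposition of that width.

Treewidth 1.
One such decomposition:
Bags: B1 = {2, 4}  B2 = {3, 4}  B3 = {1, 3}  B4 = {0, 1}
Tree: B1–B2, B2–B3, B3–B4

The largest bag has 2 vertices, giving width 1; this decomposition certifies tw(G) ≤ 1. G has an edge, so its treewidth is at least 1. Therefore the treewidth is 1.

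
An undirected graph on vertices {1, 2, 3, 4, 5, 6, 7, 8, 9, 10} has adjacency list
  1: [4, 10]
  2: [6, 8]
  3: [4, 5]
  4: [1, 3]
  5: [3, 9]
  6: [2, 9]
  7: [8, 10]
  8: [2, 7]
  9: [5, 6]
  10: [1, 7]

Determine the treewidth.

A width-2 tree decomposition is:
Bags: B1 = {2, 6, 9}  B2 = {2, 8, 9}  B3 = {7, 8, 9}  B4 = {7, 9, 10}  B5 = {1, 9, 10}  B6 = {1, 4, 9}  B7 = {3, 4, 9}  B8 = {3, 5, 9}
Tree: B1–B2, B2–B3, B3–B4, B4–B5, B5–B6, B6–B7, B7–B8
Each bag holds 3 vertices, so the decomposition has width 2, which upper-bounds the treewidth. Since 9–6–2–8–7–10–1–4–3–5–9 is a cycle in G, G is not acyclic. Forests are exactly the graphs of treewidth ≤ 1, so tw(G) ≥ 2. Therefore the treewidth is 2.

2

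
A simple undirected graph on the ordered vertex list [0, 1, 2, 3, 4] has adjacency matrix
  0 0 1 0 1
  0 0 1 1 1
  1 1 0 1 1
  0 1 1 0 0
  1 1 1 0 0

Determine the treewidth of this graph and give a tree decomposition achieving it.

Treewidth 2.
Bags: B1 = {1, 2, 3}  B2 = {1, 2, 4}  B3 = {0, 2, 4}
Tree: B1–B2, B2–B3

Each bag holds 3 vertices, so the decomposition has width 2, which upper-bounds the treewidth. For the lower bound, the 3 vertices {0, 2, 4} are pairwise adjacent, and any tree decomposition puts a clique entirely inside one bag — forcing width ≥ 2. Hence tw(G) = 2 exactly.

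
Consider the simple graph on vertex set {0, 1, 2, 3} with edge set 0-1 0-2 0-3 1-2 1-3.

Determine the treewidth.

2

A width-2 tree decomposition is:
Bags: B1 = {0, 1, 2}  B2 = {0, 1, 3}
Tree: B1–B2
Each bag holds 3 vertices, so the decomposition has width 2, which upper-bounds the treewidth. For the lower bound, the 3 vertices {0, 1, 2} are pairwise adjacent, and any tree decomposition puts a clique entirely inside one bag — forcing width ≥ 2. Therefore the treewidth is 2.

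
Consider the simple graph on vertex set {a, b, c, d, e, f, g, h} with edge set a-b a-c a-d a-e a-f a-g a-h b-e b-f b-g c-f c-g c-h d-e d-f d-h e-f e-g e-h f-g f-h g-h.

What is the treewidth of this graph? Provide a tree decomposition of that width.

The largest bag has 5 vertices, giving width 4; this decomposition certifies tw(G) ≤ 4. Conversely, {a, d, e, f, h} is a clique of size 5, and the vertices of any clique must share a bag in every tree decomposition; so some bag has ≥ 5 vertices and tw(G) ≥ 4. The upper and lower bounds meet at 4, so that is the treewidth.

Treewidth 4.
Bags: B1 = {a, c, f, g, h}  B2 = {a, e, f, g, h}  B3 = {a, d, e, f, h}  B4 = {a, b, e, f, g}
Tree: B1–B2, B2–B3, B2–B4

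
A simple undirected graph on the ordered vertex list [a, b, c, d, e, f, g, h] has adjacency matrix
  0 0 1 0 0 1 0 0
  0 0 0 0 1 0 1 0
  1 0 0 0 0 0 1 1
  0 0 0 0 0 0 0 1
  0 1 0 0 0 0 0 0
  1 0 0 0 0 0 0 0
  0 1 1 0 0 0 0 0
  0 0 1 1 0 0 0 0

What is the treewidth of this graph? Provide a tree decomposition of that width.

Treewidth 1.
Bags: B1 = {c, g}  B2 = {b, g}  B3 = {a, c}  B4 = {c, h}  B5 = {b, e}  B6 = {a, f}  B7 = {d, h}
Tree: B1–B2, B1–B3, B3–B4, B2–B5, B3–B6, B4–B7

Every bag has size at most 2, so the width is 2 − 1 = 1 and tw(G) ≤ 1. G has an edge, so its treewidth is at least 1. Combining the bounds, tw(G) = 1.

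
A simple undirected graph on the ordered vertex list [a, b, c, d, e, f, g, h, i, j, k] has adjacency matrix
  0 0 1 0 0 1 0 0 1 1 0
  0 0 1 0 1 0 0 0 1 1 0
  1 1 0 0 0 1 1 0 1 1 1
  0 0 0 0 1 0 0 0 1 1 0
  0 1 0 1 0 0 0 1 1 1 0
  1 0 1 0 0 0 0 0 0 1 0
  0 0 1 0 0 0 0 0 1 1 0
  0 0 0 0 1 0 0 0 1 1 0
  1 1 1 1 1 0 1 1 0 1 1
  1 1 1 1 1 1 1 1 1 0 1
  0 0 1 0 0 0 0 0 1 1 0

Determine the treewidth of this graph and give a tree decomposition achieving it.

The largest bag has 4 vertices, giving width 3; this decomposition certifies tw(G) ≤ 3. For the lower bound, the 4 vertices {a, c, f, j} are pairwise adjacent, and any tree decomposition puts a clique entirely inside one bag — forcing width ≥ 3. Therefore the treewidth is 3.

Treewidth 3.
One such decomposition:
Bags: B1 = {b, e, i, j}  B2 = {b, c, i, j}  B3 = {a, c, i, j}  B4 = {a, c, f, j}  B5 = {e, h, i, j}  B6 = {c, g, i, j}  B7 = {d, e, i, j}  B8 = {c, i, j, k}
Tree: B1–B2, B2–B3, B3–B4, B1–B5, B3–B6, B1–B7, B2–B8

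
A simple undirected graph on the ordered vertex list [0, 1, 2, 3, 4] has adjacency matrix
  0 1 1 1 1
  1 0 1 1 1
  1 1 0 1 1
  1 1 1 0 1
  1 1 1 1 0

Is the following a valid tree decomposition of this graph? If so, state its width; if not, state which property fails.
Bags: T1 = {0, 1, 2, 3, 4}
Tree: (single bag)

Every vertex of G appears in some bag (union = {0, 1, 2, 3, 4}); every edge is covered by a bag; and for each vertex v the set of bags containing v is connected in the bag tree. The decomposition is therefore valid. The largest bag has 5 vertices, so the width is 4.

Yes; width 4.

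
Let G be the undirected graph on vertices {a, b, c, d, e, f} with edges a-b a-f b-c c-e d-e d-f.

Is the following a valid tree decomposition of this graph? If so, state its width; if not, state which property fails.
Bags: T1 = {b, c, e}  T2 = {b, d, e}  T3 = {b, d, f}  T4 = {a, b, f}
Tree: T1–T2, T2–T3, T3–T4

Yes; width 2.

Every vertex of G appears in some bag (union = {a, b, c, d, e, f}); every edge is covered by a bag; and for each vertex v the set of bags containing v is connected in the bag tree. The decomposition is therefore valid. The largest bag has 3 vertices, so the width is 2.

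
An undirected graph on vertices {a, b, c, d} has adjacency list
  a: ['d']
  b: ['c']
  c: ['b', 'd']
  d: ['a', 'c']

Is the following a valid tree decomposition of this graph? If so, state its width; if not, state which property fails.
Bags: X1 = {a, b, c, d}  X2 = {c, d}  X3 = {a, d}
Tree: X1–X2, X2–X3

A tree decomposition must satisfy three properties: every vertex lies in some bag; for every edge, both endpoints lie together in some bag; and for every vertex, the bags containing it form a connected subtree. Here bags containing vertex a are not connected in the tree, so the decomposition is invalid.

No — bags containing vertex a are not connected in the tree.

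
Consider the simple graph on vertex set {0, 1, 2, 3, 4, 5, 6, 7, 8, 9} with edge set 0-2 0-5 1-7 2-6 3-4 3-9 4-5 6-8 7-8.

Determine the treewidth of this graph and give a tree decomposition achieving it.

Each bag holds 2 vertices, so the decomposition has width 1, which upper-bounds the treewidth. Any graph with an edge has treewidth ≥ 1, and G has the edge 1–7. Hence tw(G) = 1 exactly.

Treewidth 1.
Bags: B1 = {1, 7}  B2 = {7, 8}  B3 = {6, 8}  B4 = {2, 6}  B5 = {0, 2}  B6 = {0, 5}  B7 = {4, 5}  B8 = {3, 4}  B9 = {3, 9}
Tree: B1–B2, B2–B3, B3–B4, B4–B5, B5–B6, B6–B7, B7–B8, B8–B9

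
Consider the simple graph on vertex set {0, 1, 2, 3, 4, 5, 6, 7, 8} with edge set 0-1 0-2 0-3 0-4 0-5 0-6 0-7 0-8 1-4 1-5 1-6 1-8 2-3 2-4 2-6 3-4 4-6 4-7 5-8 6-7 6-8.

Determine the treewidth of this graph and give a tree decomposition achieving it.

Treewidth 3.
Bags: B1 = {0, 2, 4, 6}  B2 = {0, 1, 4, 6}  B3 = {0, 1, 6, 8}  B4 = {0, 4, 6, 7}  B5 = {0, 1, 5, 8}  B6 = {0, 2, 3, 4}
Tree: B1–B2, B2–B3, B2–B4, B3–B5, B1–B6

Each bag holds 4 vertices, so the decomposition has width 3, which upper-bounds the treewidth. On the other hand G contains the 4-clique {0, 1, 5, 8}. A clique must lie in a single bag of any decomposition, so no decomposition can have width below 3. Combining the bounds, tw(G) = 3.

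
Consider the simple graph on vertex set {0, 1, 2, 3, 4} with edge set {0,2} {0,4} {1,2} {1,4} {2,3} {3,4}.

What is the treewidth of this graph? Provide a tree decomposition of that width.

Treewidth 2.
One optimal decomposition is:
Bags: B1 = {0, 2, 4}  B2 = {1, 2, 4}  B3 = {2, 3, 4}
Tree: B1–B2, B2–B3

Each bag holds 3 vertices, so the decomposition has width 2, which upper-bounds the treewidth. Since 2–0–4–1–2 is a cycle in G, G is not acyclic. Forests are exactly the graphs of treewidth ≤ 1, so tw(G) ≥ 2. The upper and lower bounds meet at 2, so that is the treewidth.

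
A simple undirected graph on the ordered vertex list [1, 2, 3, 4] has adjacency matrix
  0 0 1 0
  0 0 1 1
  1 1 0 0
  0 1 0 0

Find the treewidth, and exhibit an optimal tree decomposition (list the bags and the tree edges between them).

Treewidth 1.
One such decomposition:
Bags: B1 = {2, 3}  B2 = {2, 4}  B3 = {1, 3}
Tree: B1–B2, B1–B3

Every bag has size at most 2, so the width is 2 − 1 = 1 and tw(G) ≤ 1. Any graph with an edge has treewidth ≥ 1, and G has the edge 2–3. The upper and lower bounds meet at 1, so that is the treewidth.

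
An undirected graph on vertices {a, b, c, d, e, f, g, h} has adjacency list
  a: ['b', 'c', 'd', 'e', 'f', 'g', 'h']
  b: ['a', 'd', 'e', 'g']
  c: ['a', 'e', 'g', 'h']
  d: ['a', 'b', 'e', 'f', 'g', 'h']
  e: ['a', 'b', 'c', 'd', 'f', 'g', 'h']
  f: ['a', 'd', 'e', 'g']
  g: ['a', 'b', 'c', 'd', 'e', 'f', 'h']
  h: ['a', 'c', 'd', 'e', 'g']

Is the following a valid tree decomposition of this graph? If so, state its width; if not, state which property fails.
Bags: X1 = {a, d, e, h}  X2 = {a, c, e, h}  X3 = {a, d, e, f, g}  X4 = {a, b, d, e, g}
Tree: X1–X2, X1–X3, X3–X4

A tree decomposition must satisfy three properties: every vertex lies in some bag; for every edge, both endpoints lie together in some bag; and for every vertex, the bags containing it form a connected subtree. Here edge (g,h) lies in no bag, so the decomposition is invalid.

No — edge (g,h) lies in no bag.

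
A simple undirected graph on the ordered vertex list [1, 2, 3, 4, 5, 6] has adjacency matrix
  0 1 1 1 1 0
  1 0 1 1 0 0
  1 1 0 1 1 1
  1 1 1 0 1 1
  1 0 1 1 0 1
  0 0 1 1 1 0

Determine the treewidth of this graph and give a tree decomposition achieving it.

Treewidth 3.
One optimal decomposition is:
Bags: B1 = {1, 3, 4, 5}  B2 = {3, 4, 5, 6}  B3 = {1, 2, 3, 4}
Tree: B1–B2, B1–B3

Each bag holds 4 vertices, so the decomposition has width 3, which upper-bounds the treewidth. On the other hand G contains the 4-clique {1, 2, 3, 4}. A clique must lie in a single bag of any decomposition, so no decomposition can have width below 3. Therefore the treewidth is 3.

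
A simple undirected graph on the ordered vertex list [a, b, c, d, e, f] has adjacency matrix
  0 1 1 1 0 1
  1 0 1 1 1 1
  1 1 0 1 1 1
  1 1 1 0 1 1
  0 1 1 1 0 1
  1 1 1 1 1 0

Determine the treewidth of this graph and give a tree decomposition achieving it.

Treewidth 4.
Bags: B1 = {a, b, c, d, f}  B2 = {b, c, d, e, f}
Tree: B1–B2

Each bag holds 5 vertices, so the decomposition has width 4, which upper-bounds the treewidth. For the lower bound, the 5 vertices {b, c, d, e, f} are pairwise adjacent, and any tree decomposition puts a clique entirely inside one bag — forcing width ≥ 4. The upper and lower bounds meet at 4, so that is the treewidth.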